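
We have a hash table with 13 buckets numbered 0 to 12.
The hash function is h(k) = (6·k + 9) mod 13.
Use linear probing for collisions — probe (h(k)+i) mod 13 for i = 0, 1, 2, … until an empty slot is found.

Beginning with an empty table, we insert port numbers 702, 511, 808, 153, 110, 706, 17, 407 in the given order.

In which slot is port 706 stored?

10

702 hashes to 9; slot 9 is free => place at 9.
511 hashes to 7; slot 7 is free => place at 7.
808 hashes to 8; slot 8 is free => place at 8.
153 hashes to 4; slot 4 is free => place at 4.
110 hashes to 6; slot 6 is free => place at 6.
706 hashes to 7; 7,8,9 taken => place at 10.
17 hashes to 7; 7,8,9,10 taken => place at 11.
407 hashes to 7; 7,8,9,10,11 taken => place at 12.
Table: [—, —, —, —, 153, —, 110, 511, 808, 702, 706, 17, 407]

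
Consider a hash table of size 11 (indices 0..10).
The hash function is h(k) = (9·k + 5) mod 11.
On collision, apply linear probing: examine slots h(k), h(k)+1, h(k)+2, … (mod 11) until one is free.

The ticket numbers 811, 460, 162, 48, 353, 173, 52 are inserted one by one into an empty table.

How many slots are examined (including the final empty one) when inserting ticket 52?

5

811: h=0 => slot 0
460: h=9 => slot 9
162: h=0, probe 0,1 => slot 1
48: h=8 => slot 8
353: h=3 => slot 3
173: h=0, probe 0,1,2 => slot 2
52: h=0, probe 0,1,2,3,4 => slot 4
Table: [811, 162, 173, 353, 52, -, -, -, 48, 460, -]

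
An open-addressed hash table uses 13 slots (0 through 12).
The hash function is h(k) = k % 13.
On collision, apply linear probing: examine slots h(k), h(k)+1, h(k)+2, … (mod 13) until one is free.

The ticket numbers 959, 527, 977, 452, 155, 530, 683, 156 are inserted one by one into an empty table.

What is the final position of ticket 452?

11

959 hashes to 10; slot 10 is free -> place at 10.
527 hashes to 7; slot 7 is free -> place at 7.
977 hashes to 2; slot 2 is free -> place at 2.
452 hashes to 10; 10 taken -> place at 11.
155 hashes to 12; slot 12 is free -> place at 12.
530 hashes to 10; 10,11,12 taken -> place at 0.
683 hashes to 7; 7 taken -> place at 8.
156 hashes to 0; 0 taken -> place at 1.
Table: [530, 156, 977, -, -, -, -, 527, 683, -, 959, 452, 155]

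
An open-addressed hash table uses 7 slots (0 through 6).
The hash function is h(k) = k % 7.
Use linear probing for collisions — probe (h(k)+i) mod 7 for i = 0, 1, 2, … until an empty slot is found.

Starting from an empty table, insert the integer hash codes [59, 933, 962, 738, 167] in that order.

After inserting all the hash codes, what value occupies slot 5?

738

Insert 59: h=3, slot 3 empty → index 3.
Insert 933: h=2, slot 2 empty → index 2.
Insert 962: h=3, slot 3 occupied → index 4.
Insert 738: h=3, slots 3,4 occupied → index 5.
Insert 167: h=6, slot 6 empty → index 6.
Table: [., ., 933, 59, 962, 738, 167]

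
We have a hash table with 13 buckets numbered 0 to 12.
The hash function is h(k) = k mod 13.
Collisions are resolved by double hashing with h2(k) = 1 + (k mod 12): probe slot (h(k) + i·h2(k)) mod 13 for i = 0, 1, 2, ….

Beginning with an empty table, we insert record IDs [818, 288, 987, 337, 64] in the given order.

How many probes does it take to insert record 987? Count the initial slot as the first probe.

Insert 818: h=12, slot 12 empty -> index 12.
Insert 288: h=2, slot 2 empty -> index 2.
Insert 987: h=12, h2=4, slot 12 occupied -> index 3.
Insert 337: h=12, h2=2, slot 12 occupied -> index 1.
Insert 64: h=12, h2=5, slot 12 occupied -> index 4.
Table: [-, 337, 288, 987, 64, -, -, -, -, -, -, -, 818]

2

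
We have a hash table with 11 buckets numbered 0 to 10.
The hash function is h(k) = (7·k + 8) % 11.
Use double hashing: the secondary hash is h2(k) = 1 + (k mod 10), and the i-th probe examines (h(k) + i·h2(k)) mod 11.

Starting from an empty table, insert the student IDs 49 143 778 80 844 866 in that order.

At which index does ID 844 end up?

3

49 hashes to 10; slot 10 is free → place at 10.
143 hashes to 8; slot 8 is free → place at 8.
778 hashes to 9; slot 9 is free → place at 9.
80 hashes to 7; slot 7 is free → place at 7.
844 hashes to 9, h2=5; 9 taken → place at 3.
866 hashes to 9, h2=7; 9 taken → place at 5.
Table: [—, —, —, 844, —, 866, —, 80, 143, 778, 49]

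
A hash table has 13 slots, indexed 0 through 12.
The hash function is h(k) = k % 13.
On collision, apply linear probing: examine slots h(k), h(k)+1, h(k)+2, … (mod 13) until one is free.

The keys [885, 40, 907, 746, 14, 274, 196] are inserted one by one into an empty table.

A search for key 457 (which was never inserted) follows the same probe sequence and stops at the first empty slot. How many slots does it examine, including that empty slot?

Insert 885: h=1, slot 1 empty -> index 1.
Insert 40: h=1, slot 1 occupied -> index 2.
Insert 907: h=10, slot 10 empty -> index 10.
Insert 746: h=5, slot 5 empty -> index 5.
Insert 14: h=1, slots 1,2 occupied -> index 3.
Insert 274: h=1, slots 1,2,3 occupied -> index 4.
Insert 196: h=1, slots 1,2,3,4,5 occupied -> index 6.
Table: [—, 885, 40, 14, 274, 746, 196, —, —, —, 907, —, —]
Lookup 457: h=2, probe 2,3,4,5,6,7 → slot 7 empty, not found.

6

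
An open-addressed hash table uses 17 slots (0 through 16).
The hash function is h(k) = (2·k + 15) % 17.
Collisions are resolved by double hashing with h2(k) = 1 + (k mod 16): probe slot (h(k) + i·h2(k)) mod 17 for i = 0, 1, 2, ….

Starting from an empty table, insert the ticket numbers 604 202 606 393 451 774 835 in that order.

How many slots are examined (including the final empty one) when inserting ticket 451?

604: h=16 => slot 16
202: h=11 => slot 11
606: h=3 => slot 3
393: h=2 => slot 2
451: h=16, h2=4, probe 16,3,7 => slot 7
774: h=16, h2=7, probe 16,6 => slot 6
835: h=2, h2=4, probe 2,6,10 => slot 10
Table: [∅, ∅, 393, 606, ∅, ∅, 774, 451, ∅, ∅, 835, 202, ∅, ∅, ∅, ∅, 604]

3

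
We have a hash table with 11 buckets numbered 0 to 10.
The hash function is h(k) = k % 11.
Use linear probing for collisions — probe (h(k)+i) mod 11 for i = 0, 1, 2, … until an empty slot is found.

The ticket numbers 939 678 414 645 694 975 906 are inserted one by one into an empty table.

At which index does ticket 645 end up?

939: h=4 => slot 4
678: h=7 => slot 7
414: h=7, probe 7,8 => slot 8
645: h=7, probe 7,8,9 => slot 9
694: h=1 => slot 1
975: h=7, probe 7,8,9,10 => slot 10
906: h=4, probe 4,5 => slot 5
Table: [—, 694, —, —, 939, 906, —, 678, 414, 645, 975]

9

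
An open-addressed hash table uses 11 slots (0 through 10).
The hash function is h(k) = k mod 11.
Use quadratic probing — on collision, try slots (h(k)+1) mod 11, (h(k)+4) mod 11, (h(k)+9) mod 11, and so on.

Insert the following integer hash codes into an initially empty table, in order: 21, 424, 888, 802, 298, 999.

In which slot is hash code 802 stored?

Insert 21: h=10, slot 10 empty → index 10.
Insert 424: h=6, slot 6 empty → index 6.
Insert 888: h=8, slot 8 empty → index 8.
Insert 802: h=10, slot 10 occupied → index 0.
Insert 298: h=1, slot 1 empty → index 1.
Insert 999: h=9, slot 9 empty → index 9.
Table: [802, 298, ∅, ∅, ∅, ∅, 424, ∅, 888, 999, 21]

0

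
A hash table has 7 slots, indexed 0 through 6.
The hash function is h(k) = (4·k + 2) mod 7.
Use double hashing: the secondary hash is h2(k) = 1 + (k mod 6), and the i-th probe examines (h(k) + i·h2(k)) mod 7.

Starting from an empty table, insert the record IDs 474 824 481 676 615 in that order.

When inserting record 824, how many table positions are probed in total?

474 hashes to 1; slot 1 is free → place at 1.
824 hashes to 1, h2=3; 1 taken → place at 4.
481 hashes to 1, h2=2; 1 taken → place at 3.
676 hashes to 4, h2=5; 4 taken → place at 2.
615 hashes to 5; slot 5 is free → place at 5.
Table: [∅, 474, 676, 481, 824, 615, ∅]

2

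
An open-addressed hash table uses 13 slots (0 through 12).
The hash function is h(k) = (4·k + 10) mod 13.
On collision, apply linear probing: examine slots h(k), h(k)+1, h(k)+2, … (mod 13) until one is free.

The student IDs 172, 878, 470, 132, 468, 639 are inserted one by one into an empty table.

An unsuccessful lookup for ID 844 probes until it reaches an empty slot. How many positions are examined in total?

Insert 172: h=9, slot 9 empty => index 9.
Insert 878: h=12, slot 12 empty => index 12.
Insert 470: h=5, slot 5 empty => index 5.
Insert 132: h=5, slot 5 occupied => index 6.
Insert 468: h=10, slot 10 empty => index 10.
Insert 639: h=5, slots 5,6 occupied => index 7.
Table: [_, _, _, _, _, 470, 132, 639, _, 172, 468, _, 878]
Lookup 844: h=6, probe 6,7,8 → slot 8 empty, not found.

3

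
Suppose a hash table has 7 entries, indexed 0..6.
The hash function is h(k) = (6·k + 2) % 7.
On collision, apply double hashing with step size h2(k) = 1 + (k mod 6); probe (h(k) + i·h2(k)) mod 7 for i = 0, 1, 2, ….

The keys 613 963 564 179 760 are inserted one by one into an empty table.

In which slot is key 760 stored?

613: h=5 → slot 5
963: h=5, h2=4, probe 5,2 → slot 2
564: h=5, h2=1, probe 5,6 → slot 6
179: h=5, h2=6, probe 5,4 → slot 4
760: h=5, h2=5, probe 5,3 → slot 3
Table: [-, -, 963, 760, 179, 613, 564]

3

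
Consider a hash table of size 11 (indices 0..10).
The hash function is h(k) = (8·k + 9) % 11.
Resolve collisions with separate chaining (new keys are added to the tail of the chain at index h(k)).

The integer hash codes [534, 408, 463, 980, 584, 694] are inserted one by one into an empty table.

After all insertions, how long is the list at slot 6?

Insert 534: h=2, bucket 2 empty -> new chain.
Insert 408: h=6, bucket 6 empty -> new chain.
Insert 463: h=6, bucket 6 nonempty -> append to chain.
Insert 980: h=6, bucket 6 nonempty -> append to chain.
Insert 584: h=6, bucket 6 nonempty -> append to chain.
Insert 694: h=6, bucket 6 nonempty -> append to chain.
Final buckets:
0: —
1: —
2: 534
3: —
4: —
5: —
6: 408 -> 463 -> 980 -> 584 -> 694
7: —
8: —
9: —
10: —

5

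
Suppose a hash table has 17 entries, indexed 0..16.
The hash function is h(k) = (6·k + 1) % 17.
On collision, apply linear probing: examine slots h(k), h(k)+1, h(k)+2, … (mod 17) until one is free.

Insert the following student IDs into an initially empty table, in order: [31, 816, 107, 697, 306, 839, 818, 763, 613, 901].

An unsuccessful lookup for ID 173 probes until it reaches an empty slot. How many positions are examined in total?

Insert 31: h=0, slot 0 empty => index 0.
Insert 816: h=1, slot 1 empty => index 1.
Insert 107: h=14, slot 14 empty => index 14.
Insert 697: h=1, slot 1 occupied => index 2.
Insert 306: h=1, slots 1,2 occupied => index 3.
Insert 839: h=3, slot 3 occupied => index 4.
Insert 818: h=13, slot 13 empty => index 13.
Insert 763: h=6, slot 6 empty => index 6.
Insert 613: h=7, slot 7 empty => index 7.
Insert 901: h=1, slots 1,2,3,4 occupied => index 5.
Table: [31, 816, 697, 306, 839, 901, 763, 613, ∅, ∅, ∅, ∅, ∅, 818, 107, ∅, ∅]
Lookup 173: h=2, probe 2,3,4,5,6,7,8 → slot 8 empty, not found.

7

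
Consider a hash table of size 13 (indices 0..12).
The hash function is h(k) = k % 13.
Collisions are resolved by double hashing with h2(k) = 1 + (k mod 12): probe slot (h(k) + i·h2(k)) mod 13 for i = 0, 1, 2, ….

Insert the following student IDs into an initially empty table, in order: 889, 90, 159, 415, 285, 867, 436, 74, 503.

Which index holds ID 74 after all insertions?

2

889 hashes to 5; slot 5 is free => place at 5.
90 hashes to 12; slot 12 is free => place at 12.
159 hashes to 3; slot 3 is free => place at 3.
415 hashes to 12, h2=8; 12 taken => place at 7.
285 hashes to 12, h2=10; 12 taken => place at 9.
867 hashes to 9, h2=4; 9 taken => place at 0.
436 hashes to 7, h2=5; 7,12 taken => place at 4.
74 hashes to 9, h2=3; 9,12 taken => place at 2.
503 hashes to 9, h2=12; 9 taken => place at 8.
Table: [867, ∅, 74, 159, 436, 889, ∅, 415, 503, 285, ∅, ∅, 90]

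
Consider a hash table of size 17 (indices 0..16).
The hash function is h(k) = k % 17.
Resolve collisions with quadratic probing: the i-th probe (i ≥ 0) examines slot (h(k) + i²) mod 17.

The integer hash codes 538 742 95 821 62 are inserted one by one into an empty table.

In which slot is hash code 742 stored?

12

Insert 538: h=11, slot 11 empty -> index 11.
Insert 742: h=11, slot 11 occupied -> index 12.
Insert 95: h=10, slot 10 empty -> index 10.
Insert 821: h=5, slot 5 empty -> index 5.
Insert 62: h=11, slots 11,12 occupied -> index 15.
Table: [_, _, _, _, _, 821, _, _, _, _, 95, 538, 742, _, _, 62, _]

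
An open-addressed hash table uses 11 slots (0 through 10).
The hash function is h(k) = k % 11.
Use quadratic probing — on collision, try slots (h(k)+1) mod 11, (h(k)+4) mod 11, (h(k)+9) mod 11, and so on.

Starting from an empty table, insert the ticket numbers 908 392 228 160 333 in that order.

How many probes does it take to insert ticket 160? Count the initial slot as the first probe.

3

Insert 908: h=6, slot 6 empty -> index 6.
Insert 392: h=7, slot 7 empty -> index 7.
Insert 228: h=8, slot 8 empty -> index 8.
Insert 160: h=6, slots 6,7 occupied -> index 10.
Insert 333: h=3, slot 3 empty -> index 3.
Table: [_, _, _, 333, _, _, 908, 392, 228, _, 160]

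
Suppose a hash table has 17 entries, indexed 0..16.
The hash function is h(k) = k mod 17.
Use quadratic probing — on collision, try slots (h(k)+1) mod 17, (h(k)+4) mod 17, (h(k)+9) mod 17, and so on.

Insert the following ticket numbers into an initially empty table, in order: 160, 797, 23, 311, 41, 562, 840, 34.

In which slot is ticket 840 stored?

11

Insert 160: h=7, slot 7 empty => index 7.
Insert 797: h=15, slot 15 empty => index 15.
Insert 23: h=6, slot 6 empty => index 6.
Insert 311: h=5, slot 5 empty => index 5.
Insert 41: h=7, slot 7 occupied => index 8.
Insert 562: h=1, slot 1 empty => index 1.
Insert 840: h=7, slots 7,8 occupied => index 11.
Insert 34: h=0, slot 0 empty => index 0.
Table: [34, 562, _, _, _, 311, 23, 160, 41, _, _, 840, _, _, _, 797, _]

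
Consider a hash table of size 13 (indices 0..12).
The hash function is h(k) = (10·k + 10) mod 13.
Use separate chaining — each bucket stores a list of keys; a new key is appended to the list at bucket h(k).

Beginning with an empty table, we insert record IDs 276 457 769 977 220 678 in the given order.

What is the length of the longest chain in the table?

4

276 -> bucket 1
457 -> bucket 4
769 -> bucket 4 (collision)
977 -> bucket 4 (collision)
220 -> bucket 0
678 -> bucket 4 (collision)
Final buckets:
0: 220
1: 276
2: -
3: -
4: 457 -> 769 -> 977 -> 678
5: -
6: -
7: -
8: -
9: -
10: -
11: -
12: -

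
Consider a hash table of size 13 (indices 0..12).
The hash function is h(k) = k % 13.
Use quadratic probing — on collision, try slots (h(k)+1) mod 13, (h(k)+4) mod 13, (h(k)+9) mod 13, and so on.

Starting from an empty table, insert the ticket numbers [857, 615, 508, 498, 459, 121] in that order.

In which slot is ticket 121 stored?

857: h=12 => slot 12
615: h=4 => slot 4
508: h=1 => slot 1
498: h=4, probe 4,5 => slot 5
459: h=4, probe 4,5,8 => slot 8
121: h=4, probe 4,5,8,0 => slot 0
Table: [121, 508, ∅, ∅, 615, 498, ∅, ∅, 459, ∅, ∅, ∅, 857]

0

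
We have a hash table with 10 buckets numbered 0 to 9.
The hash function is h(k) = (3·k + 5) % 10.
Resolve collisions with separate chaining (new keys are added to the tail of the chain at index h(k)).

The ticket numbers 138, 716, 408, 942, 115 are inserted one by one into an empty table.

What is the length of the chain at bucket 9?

Insert 138: h=9, bucket 9 empty -> new chain.
Insert 716: h=3, bucket 3 empty -> new chain.
Insert 408: h=9, bucket 9 nonempty -> append to chain.
Insert 942: h=1, bucket 1 empty -> new chain.
Insert 115: h=0, bucket 0 empty -> new chain.
Final buckets:
0: 115
1: 942
2: .
3: 716
4: .
5: .
6: .
7: .
8: .
9: 138 -> 408

2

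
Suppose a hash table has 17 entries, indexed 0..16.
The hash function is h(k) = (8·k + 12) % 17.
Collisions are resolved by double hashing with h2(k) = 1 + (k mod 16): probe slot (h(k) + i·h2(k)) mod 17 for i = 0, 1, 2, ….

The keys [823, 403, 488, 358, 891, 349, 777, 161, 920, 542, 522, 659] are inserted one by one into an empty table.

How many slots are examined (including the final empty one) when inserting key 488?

2

823 hashes to 0; slot 0 is free -> place at 0.
403 hashes to 6; slot 6 is free -> place at 6.
488 hashes to 6, h2=9; 6 taken -> place at 15.
358 hashes to 3; slot 3 is free -> place at 3.
891 hashes to 0, h2=12; 0 taken -> place at 12.
349 hashes to 16; slot 16 is free -> place at 16.
777 hashes to 6, h2=10; 6,16 taken -> place at 9.
161 hashes to 8; slot 8 is free -> place at 8.
920 hashes to 11; slot 11 is free -> place at 11.
542 hashes to 13; slot 13 is free -> place at 13.
522 hashes to 6, h2=11; 6,0,11 taken -> place at 5.
659 hashes to 14; slot 14 is free -> place at 14.
Table: [823, ., ., 358, ., 522, 403, ., 161, 777, ., 920, 891, 542, 659, 488, 349]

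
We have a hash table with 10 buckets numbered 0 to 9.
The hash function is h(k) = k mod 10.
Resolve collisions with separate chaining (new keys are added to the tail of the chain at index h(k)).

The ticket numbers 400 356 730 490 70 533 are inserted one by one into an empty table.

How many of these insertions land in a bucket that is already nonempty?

Insert 400: h=0, bucket 0 empty → new chain.
Insert 356: h=6, bucket 6 empty → new chain.
Insert 730: h=0, bucket 0 nonempty → append to chain.
Insert 490: h=0, bucket 0 nonempty → append to chain.
Insert 70: h=0, bucket 0 nonempty → append to chain.
Insert 533: h=3, bucket 3 empty → new chain.
Final buckets:
0: 400 -> 730 -> 490 -> 70
1: .
2: .
3: 533
4: .
5: .
6: 356
7: .
8: .
9: .

3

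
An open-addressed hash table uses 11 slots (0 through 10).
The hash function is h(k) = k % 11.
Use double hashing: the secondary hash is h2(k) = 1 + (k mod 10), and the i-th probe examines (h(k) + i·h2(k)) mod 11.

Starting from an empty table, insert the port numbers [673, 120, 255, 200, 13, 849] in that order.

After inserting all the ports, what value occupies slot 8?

255

673 hashes to 2; slot 2 is free => place at 2.
120 hashes to 10; slot 10 is free => place at 10.
255 hashes to 2, h2=6; 2 taken => place at 8.
200 hashes to 2, h2=1; 2 taken => place at 3.
13 hashes to 2, h2=4; 2 taken => place at 6.
849 hashes to 2, h2=10; 2 taken => place at 1.
Table: [—, 849, 673, 200, —, —, 13, —, 255, —, 120]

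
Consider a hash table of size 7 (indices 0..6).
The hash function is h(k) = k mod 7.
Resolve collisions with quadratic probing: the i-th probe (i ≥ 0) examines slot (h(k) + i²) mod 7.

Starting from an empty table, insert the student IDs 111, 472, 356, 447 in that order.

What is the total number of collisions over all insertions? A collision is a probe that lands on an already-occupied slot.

111 hashes to 6; slot 6 is free → place at 6.
472 hashes to 3; slot 3 is free → place at 3.
356 hashes to 6; 6 taken → place at 0.
447 hashes to 6; 6,0,3 taken → place at 1.
Table: [356, 447, -, 472, -, -, 111]

4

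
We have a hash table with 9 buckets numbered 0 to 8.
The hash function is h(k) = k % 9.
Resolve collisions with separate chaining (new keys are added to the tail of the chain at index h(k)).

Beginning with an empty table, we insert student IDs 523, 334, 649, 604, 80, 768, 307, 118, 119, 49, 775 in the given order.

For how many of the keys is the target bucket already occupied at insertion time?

6

Insert 523: h=1, bucket 1 empty → new chain.
Insert 334: h=1, bucket 1 nonempty → append to chain.
Insert 649: h=1, bucket 1 nonempty → append to chain.
Insert 604: h=1, bucket 1 nonempty → append to chain.
Insert 80: h=8, bucket 8 empty → new chain.
Insert 768: h=3, bucket 3 empty → new chain.
Insert 307: h=1, bucket 1 nonempty → append to chain.
Insert 118: h=1, bucket 1 nonempty → append to chain.
Insert 119: h=2, bucket 2 empty → new chain.
Insert 49: h=4, bucket 4 empty → new chain.
Insert 775: h=1, bucket 1 nonempty → append to chain.
Final buckets:
0: —
1: 523 -> 334 -> 649 -> 604 -> 307 -> 118 -> 775
2: 119
3: 768
4: 49
5: —
6: —
7: —
8: 80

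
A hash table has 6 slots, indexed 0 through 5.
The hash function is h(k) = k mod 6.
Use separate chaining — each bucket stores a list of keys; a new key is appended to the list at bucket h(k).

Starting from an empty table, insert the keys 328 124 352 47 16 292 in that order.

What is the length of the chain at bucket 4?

328 -> bucket 4
124 -> bucket 4 (collision)
352 -> bucket 4 (collision)
47 -> bucket 5
16 -> bucket 4 (collision)
292 -> bucket 4 (collision)
Final buckets:
0: ∅
1: ∅
2: ∅
3: ∅
4: 328 -> 124 -> 352 -> 16 -> 292
5: 47

5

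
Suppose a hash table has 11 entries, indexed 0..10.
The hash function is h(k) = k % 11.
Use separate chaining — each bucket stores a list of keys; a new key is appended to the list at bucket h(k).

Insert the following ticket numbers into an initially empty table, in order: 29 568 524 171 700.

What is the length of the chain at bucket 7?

4

Insert 29: h=7, bucket 7 empty -> new chain.
Insert 568: h=7, bucket 7 nonempty -> append to chain.
Insert 524: h=7, bucket 7 nonempty -> append to chain.
Insert 171: h=6, bucket 6 empty -> new chain.
Insert 700: h=7, bucket 7 nonempty -> append to chain.
Final buckets:
0: —
1: —
2: —
3: —
4: —
5: —
6: 171
7: 29 -> 568 -> 524 -> 700
8: —
9: —
10: —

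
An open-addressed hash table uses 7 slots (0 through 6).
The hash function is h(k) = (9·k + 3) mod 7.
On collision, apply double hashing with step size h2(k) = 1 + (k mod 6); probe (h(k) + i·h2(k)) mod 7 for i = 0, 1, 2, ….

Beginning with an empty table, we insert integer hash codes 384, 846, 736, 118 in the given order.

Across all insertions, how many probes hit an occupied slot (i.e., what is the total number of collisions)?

2

384 hashes to 1; slot 1 is free -> place at 1.
846 hashes to 1, h2=1; 1 taken -> place at 2.
736 hashes to 5; slot 5 is free -> place at 5.
118 hashes to 1, h2=5; 1 taken -> place at 6.
Table: [—, 384, 846, —, —, 736, 118]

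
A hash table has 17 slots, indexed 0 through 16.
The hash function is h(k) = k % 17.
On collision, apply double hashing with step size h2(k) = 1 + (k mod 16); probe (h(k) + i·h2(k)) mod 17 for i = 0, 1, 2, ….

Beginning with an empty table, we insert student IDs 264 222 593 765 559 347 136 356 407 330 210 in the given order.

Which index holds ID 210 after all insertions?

4

Insert 264: h=9, slot 9 empty => index 9.
Insert 222: h=1, slot 1 empty => index 1.
Insert 593: h=15, slot 15 empty => index 15.
Insert 765: h=0, slot 0 empty => index 0.
Insert 559: h=15, h2=16, slot 15 occupied => index 14.
Insert 347: h=7, slot 7 empty => index 7.
Insert 136: h=0, h2=9, slots 0,9,1 occupied => index 10.
Insert 356: h=16, slot 16 empty => index 16.
Insert 407: h=16, h2=8, slots 16,7,15 occupied => index 6.
Insert 330: h=7, h2=11, slots 7,1 occupied => index 12.
Insert 210: h=6, h2=3, slots 6,9,12,15,1 occupied => index 4.
Table: [765, 222, —, —, 210, —, 407, 347, —, 264, 136, —, 330, —, 559, 593, 356]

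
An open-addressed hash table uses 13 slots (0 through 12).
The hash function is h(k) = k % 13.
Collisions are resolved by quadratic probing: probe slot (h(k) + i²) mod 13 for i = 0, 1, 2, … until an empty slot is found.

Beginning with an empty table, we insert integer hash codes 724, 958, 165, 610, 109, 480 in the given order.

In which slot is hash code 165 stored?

0

Insert 724: h=9, slot 9 empty → index 9.
Insert 958: h=9, slot 9 occupied → index 10.
Insert 165: h=9, slots 9,10 occupied → index 0.
Insert 610: h=12, slot 12 empty → index 12.
Insert 109: h=5, slot 5 empty → index 5.
Insert 480: h=12, slots 12,0 occupied → index 3.
Table: [165, —, —, 480, —, 109, —, —, —, 724, 958, —, 610]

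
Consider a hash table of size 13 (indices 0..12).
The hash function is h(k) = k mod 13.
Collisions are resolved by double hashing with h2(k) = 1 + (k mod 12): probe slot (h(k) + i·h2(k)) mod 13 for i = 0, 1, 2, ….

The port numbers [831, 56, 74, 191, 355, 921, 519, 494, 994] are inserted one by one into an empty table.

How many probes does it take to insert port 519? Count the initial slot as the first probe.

831 hashes to 12; slot 12 is free → place at 12.
56 hashes to 4; slot 4 is free → place at 4.
74 hashes to 9; slot 9 is free → place at 9.
191 hashes to 9, h2=12; 9 taken → place at 8.
355 hashes to 4, h2=8; 4,12 taken → place at 7.
921 hashes to 11; slot 11 is free → place at 11.
519 hashes to 12, h2=4; 12 taken → place at 3.
494 hashes to 0; slot 0 is free → place at 0.
994 hashes to 6; slot 6 is free → place at 6.
Table: [494, ∅, ∅, 519, 56, ∅, 994, 355, 191, 74, ∅, 921, 831]

2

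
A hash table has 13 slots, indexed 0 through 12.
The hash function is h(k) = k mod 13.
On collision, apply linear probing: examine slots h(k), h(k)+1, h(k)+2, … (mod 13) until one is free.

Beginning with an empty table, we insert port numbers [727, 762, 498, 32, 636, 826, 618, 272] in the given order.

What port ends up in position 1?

727 hashes to 12; slot 12 is free -> place at 12.
762 hashes to 8; slot 8 is free -> place at 8.
498 hashes to 4; slot 4 is free -> place at 4.
32 hashes to 6; slot 6 is free -> place at 6.
636 hashes to 12; 12 taken -> place at 0.
826 hashes to 7; slot 7 is free -> place at 7.
618 hashes to 7; 7,8 taken -> place at 9.
272 hashes to 12; 12,0 taken -> place at 1.
Table: [636, 272, ., ., 498, ., 32, 826, 762, 618, ., ., 727]

272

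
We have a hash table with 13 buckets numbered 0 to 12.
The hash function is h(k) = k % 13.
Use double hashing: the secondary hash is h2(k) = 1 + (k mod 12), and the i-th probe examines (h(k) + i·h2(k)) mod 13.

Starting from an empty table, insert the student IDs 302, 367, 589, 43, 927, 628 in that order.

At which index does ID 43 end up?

302 hashes to 3; slot 3 is free => place at 3.
367 hashes to 3, h2=8; 3 taken => place at 11.
589 hashes to 4; slot 4 is free => place at 4.
43 hashes to 4, h2=8; 4 taken => place at 12.
927 hashes to 4, h2=4; 4 taken => place at 8.
628 hashes to 4, h2=5; 4 taken => place at 9.
Table: [∅, ∅, ∅, 302, 589, ∅, ∅, ∅, 927, 628, ∅, 367, 43]

12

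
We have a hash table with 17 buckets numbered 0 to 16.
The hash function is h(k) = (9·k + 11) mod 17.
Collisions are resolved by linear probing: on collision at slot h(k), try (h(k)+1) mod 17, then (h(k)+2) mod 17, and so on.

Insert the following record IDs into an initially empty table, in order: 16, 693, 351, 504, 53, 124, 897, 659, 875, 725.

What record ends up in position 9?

693

Insert 16: h=2, slot 2 empty -> index 2.
Insert 693: h=9, slot 9 empty -> index 9.
Insert 351: h=8, slot 8 empty -> index 8.
Insert 504: h=8, slots 8,9 occupied -> index 10.
Insert 53: h=12, slot 12 empty -> index 12.
Insert 124: h=5, slot 5 empty -> index 5.
Insert 897: h=9, slots 9,10 occupied -> index 11.
Insert 659: h=9, slots 9,10,11,12 occupied -> index 13.
Insert 875: h=15, slot 15 empty -> index 15.
Insert 725: h=8, slots 8,9,10,11,12,13 occupied -> index 14.
Table: [—, —, 16, —, —, 124, —, —, 351, 693, 504, 897, 53, 659, 725, 875, —]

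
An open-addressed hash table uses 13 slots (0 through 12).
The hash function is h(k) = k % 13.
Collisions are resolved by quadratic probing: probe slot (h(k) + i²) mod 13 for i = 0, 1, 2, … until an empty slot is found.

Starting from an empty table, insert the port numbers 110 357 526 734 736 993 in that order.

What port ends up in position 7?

357

Insert 110: h=6, slot 6 empty → index 6.
Insert 357: h=6, slot 6 occupied → index 7.
Insert 526: h=6, slots 6,7 occupied → index 10.
Insert 734: h=6, slots 6,7,10 occupied → index 2.
Insert 736: h=8, slot 8 empty → index 8.
Insert 993: h=5, slot 5 empty → index 5.
Table: [-, -, 734, -, -, 993, 110, 357, 736, -, 526, -, -]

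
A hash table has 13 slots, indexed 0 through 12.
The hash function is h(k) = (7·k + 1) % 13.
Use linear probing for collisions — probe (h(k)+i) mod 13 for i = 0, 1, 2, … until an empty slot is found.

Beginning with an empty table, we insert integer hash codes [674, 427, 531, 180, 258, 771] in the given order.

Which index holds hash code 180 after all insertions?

3

Insert 674: h=0, slot 0 empty => index 0.
Insert 427: h=0, slot 0 occupied => index 1.
Insert 531: h=0, slots 0,1 occupied => index 2.
Insert 180: h=0, slots 0,1,2 occupied => index 3.
Insert 258: h=0, slots 0,1,2,3 occupied => index 4.
Insert 771: h=3, slots 3,4 occupied => index 5.
Table: [674, 427, 531, 180, 258, 771, _, _, _, _, _, _, _]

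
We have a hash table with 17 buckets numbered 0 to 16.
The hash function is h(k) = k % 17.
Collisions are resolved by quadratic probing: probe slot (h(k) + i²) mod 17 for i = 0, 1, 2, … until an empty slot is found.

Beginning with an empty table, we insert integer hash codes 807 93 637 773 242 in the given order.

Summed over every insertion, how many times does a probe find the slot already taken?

Insert 807: h=8, slot 8 empty -> index 8.
Insert 93: h=8, slot 8 occupied -> index 9.
Insert 637: h=8, slots 8,9 occupied -> index 12.
Insert 773: h=8, slots 8,9,12 occupied -> index 0.
Insert 242: h=4, slot 4 empty -> index 4.
Table: [773, ∅, ∅, ∅, 242, ∅, ∅, ∅, 807, 93, ∅, ∅, 637, ∅, ∅, ∅, ∅]

6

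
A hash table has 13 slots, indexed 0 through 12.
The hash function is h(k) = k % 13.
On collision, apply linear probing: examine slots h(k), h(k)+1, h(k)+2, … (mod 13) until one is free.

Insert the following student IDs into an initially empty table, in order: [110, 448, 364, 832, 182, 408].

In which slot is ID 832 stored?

Insert 110: h=6, slot 6 empty -> index 6.
Insert 448: h=6, slot 6 occupied -> index 7.
Insert 364: h=0, slot 0 empty -> index 0.
Insert 832: h=0, slot 0 occupied -> index 1.
Insert 182: h=0, slots 0,1 occupied -> index 2.
Insert 408: h=5, slot 5 empty -> index 5.
Table: [364, 832, 182, -, -, 408, 110, 448, -, -, -, -, -]

1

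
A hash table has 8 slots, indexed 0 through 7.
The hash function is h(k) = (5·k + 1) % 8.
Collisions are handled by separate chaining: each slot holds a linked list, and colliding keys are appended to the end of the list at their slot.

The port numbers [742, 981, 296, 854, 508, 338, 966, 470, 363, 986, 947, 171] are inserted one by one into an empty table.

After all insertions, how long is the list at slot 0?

742 → bucket 7
981 → bucket 2
296 → bucket 1
854 → bucket 7 (collision)
508 → bucket 5
338 → bucket 3
966 → bucket 7 (collision)
470 → bucket 7 (collision)
363 → bucket 0
986 → bucket 3 (collision)
947 → bucket 0 (collision)
171 → bucket 0 (collision)
Final buckets:
0: 363 -> 947 -> 171
1: 296
2: 981
3: 338 -> 986
4: _
5: 508
6: _
7: 742 -> 854 -> 966 -> 470

3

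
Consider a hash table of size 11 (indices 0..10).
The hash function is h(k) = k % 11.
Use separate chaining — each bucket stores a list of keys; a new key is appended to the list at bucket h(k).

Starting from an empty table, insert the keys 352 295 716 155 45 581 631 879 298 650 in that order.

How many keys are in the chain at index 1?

5

352 → bucket 0
295 → bucket 9
716 → bucket 1
155 → bucket 1 (collision)
45 → bucket 1 (collision)
581 → bucket 9 (collision)
631 → bucket 4
879 → bucket 10
298 → bucket 1 (collision)
650 → bucket 1 (collision)
Final buckets:
0: 352
1: 716 -> 155 -> 45 -> 298 -> 650
2: _
3: _
4: 631
5: _
6: _
7: _
8: _
9: 295 -> 581
10: 879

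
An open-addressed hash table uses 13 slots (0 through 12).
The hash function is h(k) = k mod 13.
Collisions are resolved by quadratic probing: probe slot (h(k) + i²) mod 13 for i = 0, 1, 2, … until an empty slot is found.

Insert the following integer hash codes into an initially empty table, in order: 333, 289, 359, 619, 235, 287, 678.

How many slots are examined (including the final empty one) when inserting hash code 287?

333: h=8 -> slot 8
289: h=3 -> slot 3
359: h=8, probe 8,9 -> slot 9
619: h=8, probe 8,9,12 -> slot 12
235: h=1 -> slot 1
287: h=1, probe 1,2 -> slot 2
678: h=2, probe 2,3,6 -> slot 6
Table: [_, 235, 287, 289, _, _, 678, _, 333, 359, _, _, 619]

2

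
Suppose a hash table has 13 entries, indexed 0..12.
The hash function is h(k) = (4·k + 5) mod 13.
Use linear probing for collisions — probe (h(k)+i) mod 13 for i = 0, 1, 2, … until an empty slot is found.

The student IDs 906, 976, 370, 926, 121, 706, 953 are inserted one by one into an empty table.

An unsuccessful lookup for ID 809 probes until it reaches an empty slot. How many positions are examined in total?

906 hashes to 2; slot 2 is free => place at 2.
976 hashes to 9; slot 9 is free => place at 9.
370 hashes to 3; slot 3 is free => place at 3.
926 hashes to 4; slot 4 is free => place at 4.
121 hashes to 8; slot 8 is free => place at 8.
706 hashes to 8; 8,9 taken => place at 10.
953 hashes to 8; 8,9,10 taken => place at 11.
Table: [., ., 906, 370, 926, ., ., ., 121, 976, 706, 953, .]
Lookup 809: h=4, probe 4,5 → slot 5 empty, not found.

2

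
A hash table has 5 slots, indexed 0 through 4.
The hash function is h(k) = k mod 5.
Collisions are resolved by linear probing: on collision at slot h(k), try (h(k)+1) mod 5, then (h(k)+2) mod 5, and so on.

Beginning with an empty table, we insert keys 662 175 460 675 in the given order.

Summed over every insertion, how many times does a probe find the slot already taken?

662 hashes to 2; slot 2 is free → place at 2.
175 hashes to 0; slot 0 is free → place at 0.
460 hashes to 0; 0 taken → place at 1.
675 hashes to 0; 0,1,2 taken → place at 3.
Table: [175, 460, 662, 675, _]

4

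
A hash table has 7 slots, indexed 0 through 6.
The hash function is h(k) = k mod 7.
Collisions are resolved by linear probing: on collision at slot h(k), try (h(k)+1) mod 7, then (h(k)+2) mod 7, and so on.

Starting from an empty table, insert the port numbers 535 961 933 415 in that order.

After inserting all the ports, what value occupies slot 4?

535: h=3 => slot 3
961: h=2 => slot 2
933: h=2, probe 2,3,4 => slot 4
415: h=2, probe 2,3,4,5 => slot 5
Table: [., ., 961, 535, 933, 415, .]

933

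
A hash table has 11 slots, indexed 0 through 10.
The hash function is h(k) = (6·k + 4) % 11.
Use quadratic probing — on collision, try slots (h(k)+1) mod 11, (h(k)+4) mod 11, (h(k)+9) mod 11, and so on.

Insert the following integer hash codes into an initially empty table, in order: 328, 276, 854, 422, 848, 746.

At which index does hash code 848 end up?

0

Insert 328: h=3, slot 3 empty => index 3.
Insert 276: h=10, slot 10 empty => index 10.
Insert 854: h=2, slot 2 empty => index 2.
Insert 422: h=6, slot 6 empty => index 6.
Insert 848: h=10, slot 10 occupied => index 0.
Insert 746: h=3, slot 3 occupied => index 4.
Table: [848, ., 854, 328, 746, ., 422, ., ., ., 276]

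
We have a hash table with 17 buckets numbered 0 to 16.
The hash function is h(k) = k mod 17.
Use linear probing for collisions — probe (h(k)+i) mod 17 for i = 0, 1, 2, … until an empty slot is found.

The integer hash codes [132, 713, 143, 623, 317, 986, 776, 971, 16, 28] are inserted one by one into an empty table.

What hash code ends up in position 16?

132: h=13 → slot 13
713: h=16 → slot 16
143: h=7 → slot 7
623: h=11 → slot 11
317: h=11, probe 11,12 → slot 12
986: h=0 → slot 0
776: h=11, probe 11,12,13,14 → slot 14
971: h=2 → slot 2
16: h=16, probe 16,0,1 → slot 1
28: h=11, probe 11,12,13,14,15 → slot 15
Table: [986, 16, 971, _, _, _, _, 143, _, _, _, 623, 317, 132, 776, 28, 713]

713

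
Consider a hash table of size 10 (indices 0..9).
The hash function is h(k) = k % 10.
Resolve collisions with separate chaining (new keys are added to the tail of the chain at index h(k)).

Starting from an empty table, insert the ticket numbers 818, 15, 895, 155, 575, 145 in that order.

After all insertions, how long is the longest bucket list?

5

818 -> bucket 8
15 -> bucket 5
895 -> bucket 5 (collision)
155 -> bucket 5 (collision)
575 -> bucket 5 (collision)
145 -> bucket 5 (collision)
Final buckets:
0: —
1: —
2: —
3: —
4: —
5: 15 -> 895 -> 155 -> 575 -> 145
6: —
7: —
8: 818
9: —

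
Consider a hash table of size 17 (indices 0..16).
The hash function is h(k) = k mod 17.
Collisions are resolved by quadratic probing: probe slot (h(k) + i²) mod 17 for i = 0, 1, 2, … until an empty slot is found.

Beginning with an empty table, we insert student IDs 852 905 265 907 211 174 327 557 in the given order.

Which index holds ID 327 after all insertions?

852: h=2 → slot 2
905: h=4 → slot 4
265: h=10 → slot 10
907: h=6 → slot 6
211: h=7 → slot 7
174: h=4, probe 4,5 → slot 5
327: h=4, probe 4,5,8 → slot 8
557: h=13 → slot 13
Table: [_, _, 852, _, 905, 174, 907, 211, 327, _, 265, _, _, 557, _, _, _]

8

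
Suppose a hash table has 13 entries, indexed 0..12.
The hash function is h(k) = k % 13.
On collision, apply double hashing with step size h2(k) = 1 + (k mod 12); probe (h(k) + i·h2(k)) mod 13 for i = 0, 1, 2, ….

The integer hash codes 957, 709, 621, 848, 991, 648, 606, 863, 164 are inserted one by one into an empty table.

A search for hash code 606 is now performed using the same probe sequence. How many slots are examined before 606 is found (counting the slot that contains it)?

2

Insert 957: h=8, slot 8 empty -> index 8.
Insert 709: h=7, slot 7 empty -> index 7.
Insert 621: h=10, slot 10 empty -> index 10.
Insert 848: h=3, slot 3 empty -> index 3.
Insert 991: h=3, h2=8, slot 3 occupied -> index 11.
Insert 648: h=11, h2=1, slot 11 occupied -> index 12.
Insert 606: h=8, h2=7, slot 8 occupied -> index 2.
Insert 863: h=5, slot 5 empty -> index 5.
Insert 164: h=8, h2=9, slot 8 occupied -> index 4.
Table: [—, —, 606, 848, 164, 863, —, 709, 957, —, 621, 991, 648]
Lookup 606: h=8, h2=7, probe 8,2 → found at 2.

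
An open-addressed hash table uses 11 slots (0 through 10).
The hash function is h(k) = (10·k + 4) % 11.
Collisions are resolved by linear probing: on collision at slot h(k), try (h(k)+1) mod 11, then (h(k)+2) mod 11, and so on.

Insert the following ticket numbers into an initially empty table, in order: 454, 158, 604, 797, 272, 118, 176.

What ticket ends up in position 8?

118

454 hashes to 1; slot 1 is free => place at 1.
158 hashes to 0; slot 0 is free => place at 0.
604 hashes to 5; slot 5 is free => place at 5.
797 hashes to 10; slot 10 is free => place at 10.
272 hashes to 7; slot 7 is free => place at 7.
118 hashes to 7; 7 taken => place at 8.
176 hashes to 4; slot 4 is free => place at 4.
Table: [158, 454, _, _, 176, 604, _, 272, 118, _, 797]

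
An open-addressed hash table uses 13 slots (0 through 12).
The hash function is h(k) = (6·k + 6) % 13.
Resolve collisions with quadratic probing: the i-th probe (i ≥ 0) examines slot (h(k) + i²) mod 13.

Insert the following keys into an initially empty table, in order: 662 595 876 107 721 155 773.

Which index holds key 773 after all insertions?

662 hashes to 0; slot 0 is free -> place at 0.
595 hashes to 1; slot 1 is free -> place at 1.
876 hashes to 10; slot 10 is free -> place at 10.
107 hashes to 11; slot 11 is free -> place at 11.
721 hashes to 3; slot 3 is free -> place at 3.
155 hashes to 0; 0,1 taken -> place at 4.
773 hashes to 3; 3,4 taken -> place at 7.
Table: [662, 595, —, 721, 155, —, —, 773, —, —, 876, 107, —]

7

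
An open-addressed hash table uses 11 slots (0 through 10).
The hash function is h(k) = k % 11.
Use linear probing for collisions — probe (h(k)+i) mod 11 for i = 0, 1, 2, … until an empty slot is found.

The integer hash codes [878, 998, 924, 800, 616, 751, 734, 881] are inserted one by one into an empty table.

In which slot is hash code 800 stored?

10

Insert 878: h=9, slot 9 empty -> index 9.
Insert 998: h=8, slot 8 empty -> index 8.
Insert 924: h=0, slot 0 empty -> index 0.
Insert 800: h=8, slots 8,9 occupied -> index 10.
Insert 616: h=0, slot 0 occupied -> index 1.
Insert 751: h=3, slot 3 empty -> index 3.
Insert 734: h=8, slots 8,9,10,0,1 occupied -> index 2.
Insert 881: h=1, slots 1,2,3 occupied -> index 4.
Table: [924, 616, 734, 751, 881, _, _, _, 998, 878, 800]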